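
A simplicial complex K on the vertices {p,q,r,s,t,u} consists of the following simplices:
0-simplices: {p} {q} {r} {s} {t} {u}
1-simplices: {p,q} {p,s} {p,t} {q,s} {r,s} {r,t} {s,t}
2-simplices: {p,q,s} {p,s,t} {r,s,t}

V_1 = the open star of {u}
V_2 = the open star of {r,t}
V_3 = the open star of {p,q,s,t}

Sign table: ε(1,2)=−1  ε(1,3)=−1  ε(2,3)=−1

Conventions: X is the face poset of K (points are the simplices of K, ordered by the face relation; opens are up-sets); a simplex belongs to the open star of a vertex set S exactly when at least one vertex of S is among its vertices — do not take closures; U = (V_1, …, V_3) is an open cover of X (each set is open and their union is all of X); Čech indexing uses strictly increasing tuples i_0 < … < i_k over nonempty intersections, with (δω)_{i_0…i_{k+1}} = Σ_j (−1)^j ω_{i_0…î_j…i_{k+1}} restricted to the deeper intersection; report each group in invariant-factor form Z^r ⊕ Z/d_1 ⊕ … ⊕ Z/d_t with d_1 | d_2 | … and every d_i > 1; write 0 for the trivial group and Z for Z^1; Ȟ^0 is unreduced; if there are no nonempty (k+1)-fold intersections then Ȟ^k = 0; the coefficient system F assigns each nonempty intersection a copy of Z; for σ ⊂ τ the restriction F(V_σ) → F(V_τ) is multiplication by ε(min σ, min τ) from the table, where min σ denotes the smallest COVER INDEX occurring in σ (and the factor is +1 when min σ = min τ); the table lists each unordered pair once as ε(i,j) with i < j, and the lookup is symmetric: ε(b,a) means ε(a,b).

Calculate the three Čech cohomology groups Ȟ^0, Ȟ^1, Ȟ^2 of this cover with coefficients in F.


Ȟ^0(U;F) ≅ Z^2; Ȟ^1(U;F) ≅ 0; Ȟ^2(U;F) ≅ 0

nonempty intersections:
  V1={{u}} V2={{r},{t},{p,t},{r,s},{r,t},{s,t},{p,s,t},{r,s,t}} V3={{p},{q},{s},{t},{p,q},{p,s},{p,t},{q,s},{r,s},{r,t},{s,t},{p,q,s},{p,s,t},{r,s,t}}
  V23={{t},{p,t},{r,s},{r,t},{s,t},{p,s,t},{r,s,t}}
C dims 3,1; δ0: rk 1, SNF 1^1
Ȟ^0: (3−1)−0=2 ⇒ Z^2
Ȟ^1: (1−0)−1=0 ⇒ 0
Ȟ^2: (0−0)−0=0 ⇒ 0


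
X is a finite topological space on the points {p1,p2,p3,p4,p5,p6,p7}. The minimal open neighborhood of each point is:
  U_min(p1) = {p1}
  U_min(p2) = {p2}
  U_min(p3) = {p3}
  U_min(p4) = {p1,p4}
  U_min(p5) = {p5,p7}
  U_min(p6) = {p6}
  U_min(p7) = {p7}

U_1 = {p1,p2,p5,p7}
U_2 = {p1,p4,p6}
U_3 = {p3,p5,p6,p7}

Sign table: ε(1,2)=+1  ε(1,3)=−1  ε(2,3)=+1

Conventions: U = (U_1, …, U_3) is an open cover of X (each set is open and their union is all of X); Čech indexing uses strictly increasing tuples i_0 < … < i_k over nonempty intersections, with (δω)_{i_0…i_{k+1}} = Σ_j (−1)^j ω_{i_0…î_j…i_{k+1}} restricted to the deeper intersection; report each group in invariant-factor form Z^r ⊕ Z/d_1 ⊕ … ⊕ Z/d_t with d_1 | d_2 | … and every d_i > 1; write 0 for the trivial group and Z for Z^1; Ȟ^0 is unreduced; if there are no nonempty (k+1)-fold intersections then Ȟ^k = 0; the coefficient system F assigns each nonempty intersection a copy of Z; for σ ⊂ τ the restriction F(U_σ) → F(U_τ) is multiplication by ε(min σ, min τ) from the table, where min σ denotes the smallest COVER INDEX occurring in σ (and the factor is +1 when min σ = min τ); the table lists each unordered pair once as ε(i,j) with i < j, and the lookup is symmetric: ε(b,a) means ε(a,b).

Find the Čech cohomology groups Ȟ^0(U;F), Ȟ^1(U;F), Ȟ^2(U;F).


nerve simplices:
  U12={p1} U13={p5,p7} U23={p6}
C dims 3,3; δ0: rk 3, SNF 1^2·2
degree 0: 3−3−0 = 0 → Ȟ^0 ≅ 0
degree 1: 3−0−3 = 0 plus torsion [2] → Ȟ^1 ≅ Z/2
degree 2: 0−0−0 = 0 → Ȟ^2 ≅ 0

Ȟ^0 ≅ 0; Ȟ^1 ≅ Z/2; Ȟ^2 ≅ 0


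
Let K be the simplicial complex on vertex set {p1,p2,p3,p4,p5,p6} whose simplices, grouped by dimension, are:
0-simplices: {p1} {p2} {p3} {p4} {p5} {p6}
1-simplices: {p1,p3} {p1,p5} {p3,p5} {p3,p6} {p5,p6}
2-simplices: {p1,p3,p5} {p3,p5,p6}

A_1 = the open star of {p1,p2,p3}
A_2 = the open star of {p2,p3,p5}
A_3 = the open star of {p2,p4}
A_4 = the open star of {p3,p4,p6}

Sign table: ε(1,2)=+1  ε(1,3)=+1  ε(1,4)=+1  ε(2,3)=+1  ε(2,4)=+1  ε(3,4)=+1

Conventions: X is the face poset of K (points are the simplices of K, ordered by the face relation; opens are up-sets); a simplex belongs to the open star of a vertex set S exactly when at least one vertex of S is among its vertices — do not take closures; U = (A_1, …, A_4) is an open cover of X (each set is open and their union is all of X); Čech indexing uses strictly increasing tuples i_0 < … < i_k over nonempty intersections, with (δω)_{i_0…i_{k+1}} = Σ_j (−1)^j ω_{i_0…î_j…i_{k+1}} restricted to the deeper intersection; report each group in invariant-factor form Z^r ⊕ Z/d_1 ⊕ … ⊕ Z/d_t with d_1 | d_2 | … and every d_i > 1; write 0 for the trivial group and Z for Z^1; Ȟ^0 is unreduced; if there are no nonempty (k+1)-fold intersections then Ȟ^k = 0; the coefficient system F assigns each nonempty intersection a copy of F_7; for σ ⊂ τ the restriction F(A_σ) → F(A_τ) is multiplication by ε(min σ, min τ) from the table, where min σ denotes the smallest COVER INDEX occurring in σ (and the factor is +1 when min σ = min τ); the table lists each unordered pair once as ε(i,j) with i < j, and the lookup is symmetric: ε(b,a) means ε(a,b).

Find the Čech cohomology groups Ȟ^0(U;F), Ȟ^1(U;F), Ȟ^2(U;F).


nerve simplices:
  A1={{p1},{p2},{p3},{p1,p3},{p1,p5},{p3,p5},{p3,p6},{p1,p3,p5},{p3,p5,p6}} A2={{p2},{p3},{p5},{p1,p3},{p1,p5},{p3,p5},{p3,p6},{p5,p6},{p1,p3,p5},{p3,p5,p6}} A3={{p2},{p4}} A4={{p3},{p4},{p6},{p1,p3},{p3,p5},{p3,p6},{p5,p6},{p1,p3,p5},{p3,p5,p6}}
  A12={{p2},{p3},{p1,p3},{p1,p5},{p3,p5},{p3,p6},{p1,p3,p5},{p3,p5,p6}} A13={{p2}} A14={{p3},{p1,p3},{p3,p5},{p3,p6},{p1,p3,p5},{p3,p5,p6}} A23={{p2}} A24={{p3},{p1,p3},{p3,p5},{p3,p6},{p5,p6},{p1,p3,p5},{p3,p5,p6}} A34={{p4}}
  A123={{p2}} A124={{p3},{p1,p3},{p3,p5},{p3,p6},{p1,p3,p5},{p3,p5,p6}}
C dims 4,6,2; δ0: rk_F7 3; δ1: rk_F7 2
degree 0: 4−3−0 = 1 → Ȟ^0 ≅ Z/7
degree 1: 6−2−3 = 1 → Ȟ^1 ≅ Z/7
degree 2: 2−0−2 = 0 → Ȟ^2 ≅ 0

Ȟ^0(U;F) ≅ Z/7,  Ȟ^1(U;F) ≅ Z/7,  Ȟ^2(U;F) ≅ 0


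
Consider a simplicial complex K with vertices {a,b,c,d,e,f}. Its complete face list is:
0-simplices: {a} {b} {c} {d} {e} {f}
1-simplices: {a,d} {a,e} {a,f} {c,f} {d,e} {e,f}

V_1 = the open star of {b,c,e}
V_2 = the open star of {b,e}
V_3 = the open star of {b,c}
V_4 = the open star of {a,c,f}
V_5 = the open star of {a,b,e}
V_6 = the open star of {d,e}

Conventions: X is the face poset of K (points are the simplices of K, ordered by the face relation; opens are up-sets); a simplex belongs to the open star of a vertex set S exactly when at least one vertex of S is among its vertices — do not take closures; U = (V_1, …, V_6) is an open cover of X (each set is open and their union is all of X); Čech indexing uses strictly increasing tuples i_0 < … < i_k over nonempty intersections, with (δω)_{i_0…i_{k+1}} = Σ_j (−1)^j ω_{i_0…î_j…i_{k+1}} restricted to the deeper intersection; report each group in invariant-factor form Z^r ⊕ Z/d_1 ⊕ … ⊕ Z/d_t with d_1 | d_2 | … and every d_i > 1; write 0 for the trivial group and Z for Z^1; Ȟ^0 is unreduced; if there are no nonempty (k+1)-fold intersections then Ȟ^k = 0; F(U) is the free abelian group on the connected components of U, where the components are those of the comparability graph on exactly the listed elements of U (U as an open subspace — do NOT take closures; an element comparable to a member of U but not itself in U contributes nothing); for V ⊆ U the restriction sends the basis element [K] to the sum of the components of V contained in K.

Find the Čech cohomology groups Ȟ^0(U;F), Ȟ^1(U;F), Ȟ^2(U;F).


Ȟ^0 ≅ Z^2, Ȟ^1 ≅ Z^2 and Ȟ^2 ≅ 0

nerve simplices:
  V1={{b},{c},{e},{a,e},{c,f},{d,e},{e,f}} V2={{b},{e},{a,e},{d,e},{e,f}} V3={{b},{c},{c,f}} V4={{a},{c},{f},{a,d},{a,e},{a,f},{c,f},{e,f}} V5={{a},{b},{e},{a,d},{a,e},{a,f},{d,e},{e,f}} V6={{d},{e},{a,d},{a,e},{d,e},{e,f}}
  V12={{b},{e},{a,e},{d,e},{e,f}} V13={{b},{c},{c,f}} V14={{c},{a,e},{c,f},{e,f}} V15={{b},{e},{a,e},{d,e},{e,f}} V16={{e},{a,e},{d,e},{e,f}} V23={{b}} V24={{a,e},{e,f}} V25={{b},{e},{a,e},{d,e},{e,f}} V26={{e},{a,e},{d,e},{e,f}} V34={{c},{c,f}} V35={{b}} V45={{a},{a,d},{a,e},{a,f},{e,f}} V46={{a,d},{a,e},{e,f}} V56={{e},{a,d},{a,e},{d,e},{e,f}}
  V123={{b}} V124={{a,e},{e,f}} V125={{b},{e},{a,e},{d,e},{e,f}} V126={{e},{a,e},{d,e},{e,f}} V134={{c},{c,f}} V135={{b}} V145={{a,e},{e,f}} V146={{a,e},{e,f}} V156={{e},{a,e},{d,e},{e,f}} V235={{b}} V245={{a,e},{e,f}} V246={{a,e},{e,f}} V256={{e},{a,e},{d,e},{e,f}} V456={{a,d},{a,e},{e,f}}
  V1235={{b}} V1245={{a,e},{e,f}} V1246={{a,e},{e,f}} V1256={{e},{a,e},{d,e},{e,f}} V1456={{a,e},{e,f}} V2456={{a,e},{e,f}}
  V12456={{a,e},{e,f}}
components per intersection:
  V1: {{b}} {{c},{c,f}} {{e},{a,e},{d,e},{e,f}}
  V2: {{b}} {{e},{a,e},{d,e},{e,f}}
  V3: {{b}} {{c},{c,f}}
  V4: {{a},{c},{f},{a,d},{a,e},{a,f},{c,f},{e,f}}
  V5: {{a},{e},{a,d},{a,e},{a,f},{d,e},{e,f}} {{b}}
  V6: {{d},{e},{a,d},{a,e},{d,e},{e,f}}
  V12: {{b}} {{e},{a,e},{d,e},{e,f}}
  V13: {{b}} {{c},{c,f}}
  V14: {{c},{c,f}} {{a,e}} {{e,f}}
  V15: {{b}} {{e},{a,e},{d,e},{e,f}}
  V16: {{e},{a,e},{d,e},{e,f}}
  V23: {{b}}
  V24: {{a,e}} {{e,f}}
  V25: {{b}} {{e},{a,e},{d,e},{e,f}}
  V26: {{e},{a,e},{d,e},{e,f}}
  V34: {{c},{c,f}}
  V35: {{b}}
  V45: {{a},{a,d},{a,e},{a,f}} {{e,f}}
  V46: {{a,d}} {{a,e}} {{e,f}}
  V56: {{e},{a,e},{d,e},{e,f}} {{a,d}}
  V123: {{b}}
  V124: {{a,e}} {{e,f}}
  V125: {{b}} {{e},{a,e},{d,e},{e,f}}
  V126: {{e},{a,e},{d,e},{e,f}}
  V134: {{c},{c,f}}
  V135: {{b}}
  V145: {{a,e}} {{e,f}}
  V146: {{a,e}} {{e,f}}
  V156: {{e},{a,e},{d,e},{e,f}}
  V235: {{b}}
  V245: {{a,e}} {{e,f}}
  V246: {{a,e}} {{e,f}}
  V256: {{e},{a,e},{d,e},{e,f}}
  V456: {{a,d}} {{a,e}} {{e,f}}
  V1235: {{b}}
  V1245: {{a,e}} {{e,f}}
  V1246: {{a,e}} {{e,f}}
  V1256: {{e},{a,e},{d,e},{e,f}}
  V1456: {{a,e}} {{e,f}}
  V2456: {{a,e}} {{e,f}}
  V12456: {{a,e}} {{e,f}}
C dims 11,25,22,10; δ0: rk 9, SNF 1^9; δ1: rk 14, SNF 1^14; δ2: rk 8, SNF 1^8
degree 0: 11−9−0 = 2 → Ȟ^0 ≅ Z^2
degree 1: 25−14−9 = 2 → Ȟ^1 ≅ Z^2
degree 2: 22−8−14 = 0 → Ȟ^2 ≅ 0


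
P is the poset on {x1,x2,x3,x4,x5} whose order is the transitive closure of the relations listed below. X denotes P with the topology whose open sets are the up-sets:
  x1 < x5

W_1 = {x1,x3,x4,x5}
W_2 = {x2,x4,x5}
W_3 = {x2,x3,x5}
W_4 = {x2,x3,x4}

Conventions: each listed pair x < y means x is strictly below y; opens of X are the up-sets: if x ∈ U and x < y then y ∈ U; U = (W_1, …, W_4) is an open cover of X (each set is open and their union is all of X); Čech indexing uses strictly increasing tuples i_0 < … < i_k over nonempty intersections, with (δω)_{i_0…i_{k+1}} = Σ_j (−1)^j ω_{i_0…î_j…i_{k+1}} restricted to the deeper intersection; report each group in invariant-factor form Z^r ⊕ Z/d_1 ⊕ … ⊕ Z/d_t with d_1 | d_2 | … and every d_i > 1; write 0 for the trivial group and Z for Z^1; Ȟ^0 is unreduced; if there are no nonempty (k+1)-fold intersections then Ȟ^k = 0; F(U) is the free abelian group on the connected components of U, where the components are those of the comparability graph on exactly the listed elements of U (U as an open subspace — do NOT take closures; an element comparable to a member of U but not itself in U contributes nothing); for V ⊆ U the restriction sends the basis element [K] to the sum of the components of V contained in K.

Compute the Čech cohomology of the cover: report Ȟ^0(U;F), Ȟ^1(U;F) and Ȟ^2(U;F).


Ȟ^0 ≅ Z^4,  Ȟ^1 ≅ 0,  Ȟ^2 ≅ 0

nerve simplices:
  W12={x4,x5} W13={x3,x5} W14={x3,x4} W23={x2,x5} W24={x2,x4} W34={x2,x3}
  W123={x5} W124={x4} W134={x3} W234={x2}
components per intersection:
  W1: {x1,x5} {x3} {x4}
  W2: {x2} {x4} {x5}
  W3: {x2} {x3} {x5}
  W4: {x2} {x3} {x4}
  W12: {x4} {x5}
  W13: {x3} {x5}
  W14: {x3} {x4}
  W23: {x2} {x5}
  W24: {x2} {x4}
  W34: {x2} {x3}
  W123: {x5}
  W124: {x4}
  W134: {x3}
  W234: {x2}
C dims 12,12,4; δ0: rk 8, SNF 1^8; δ1: rk 4, SNF 1^4
degree 0: 12−8−0 = 4 → Ȟ^0 ≅ Z^4
degree 1: 12−4−8 = 0 → Ȟ^1 ≅ 0
degree 2: 4−0−4 = 0 → Ȟ^2 ≅ 0


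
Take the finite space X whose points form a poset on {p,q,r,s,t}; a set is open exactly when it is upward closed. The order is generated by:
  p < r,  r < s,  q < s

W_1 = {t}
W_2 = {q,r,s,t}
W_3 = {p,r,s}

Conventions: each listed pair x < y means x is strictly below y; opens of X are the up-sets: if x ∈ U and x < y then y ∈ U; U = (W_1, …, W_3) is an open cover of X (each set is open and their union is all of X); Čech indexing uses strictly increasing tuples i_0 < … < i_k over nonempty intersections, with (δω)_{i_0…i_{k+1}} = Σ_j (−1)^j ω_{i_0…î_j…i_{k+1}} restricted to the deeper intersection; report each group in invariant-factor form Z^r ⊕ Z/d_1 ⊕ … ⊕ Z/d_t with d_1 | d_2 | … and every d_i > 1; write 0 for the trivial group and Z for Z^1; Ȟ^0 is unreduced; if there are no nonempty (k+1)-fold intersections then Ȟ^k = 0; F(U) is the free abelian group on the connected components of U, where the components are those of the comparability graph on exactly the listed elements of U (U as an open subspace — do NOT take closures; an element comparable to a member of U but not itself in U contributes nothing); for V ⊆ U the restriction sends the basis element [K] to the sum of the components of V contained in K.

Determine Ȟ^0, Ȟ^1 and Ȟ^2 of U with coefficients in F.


cover nerve:
  W12={t} W23={r,s}
components per intersection:
  W1: {t}
  W2: {q,r,s} {t}
  W3: {p,r,s}
  W12: {t}
  W23: {r,s}
C dims 4,2; δ0: rk 2, SNF 1^2
Ȟ^0: (4−2)−0=2 ⇒ Z^2
Ȟ^1: (2−0)−2=0 ⇒ 0
Ȟ^2: (0−0)−0=0 ⇒ 0

Ȟ^0(U;F) ≅ Z^2; Ȟ^1(U;F) ≅ 0; Ȟ^2(U;F) ≅ 0


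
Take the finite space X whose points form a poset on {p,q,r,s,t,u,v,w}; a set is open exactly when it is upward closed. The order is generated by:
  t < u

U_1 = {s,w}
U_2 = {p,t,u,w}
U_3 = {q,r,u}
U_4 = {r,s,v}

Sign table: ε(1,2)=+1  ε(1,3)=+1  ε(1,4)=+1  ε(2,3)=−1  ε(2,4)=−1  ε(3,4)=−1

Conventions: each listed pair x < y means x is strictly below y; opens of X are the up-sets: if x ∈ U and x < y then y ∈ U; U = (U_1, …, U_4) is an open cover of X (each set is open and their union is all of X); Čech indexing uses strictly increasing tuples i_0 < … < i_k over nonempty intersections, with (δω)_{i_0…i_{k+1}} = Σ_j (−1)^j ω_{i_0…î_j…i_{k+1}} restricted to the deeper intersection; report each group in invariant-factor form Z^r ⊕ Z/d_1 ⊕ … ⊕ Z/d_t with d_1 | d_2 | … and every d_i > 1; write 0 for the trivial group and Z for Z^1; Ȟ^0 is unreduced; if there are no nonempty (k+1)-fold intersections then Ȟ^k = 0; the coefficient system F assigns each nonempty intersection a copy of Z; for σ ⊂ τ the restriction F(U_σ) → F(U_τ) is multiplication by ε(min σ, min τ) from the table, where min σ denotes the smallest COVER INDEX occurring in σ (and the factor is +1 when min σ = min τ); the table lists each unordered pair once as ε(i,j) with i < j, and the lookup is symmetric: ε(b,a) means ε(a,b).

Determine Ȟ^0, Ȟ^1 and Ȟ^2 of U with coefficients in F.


Ȟ^0 ≅ Z, Ȟ^1 ≅ Z and Ȟ^2 ≅ 0

nonempty overlaps:
  U12={w} U14={s} U23={u} U34={r}
C dims 4,4; δ0: rk 3, SNF 1^3
degree 0: 4−3−0 = 1 → Ȟ^0 ≅ Z
degree 1: 4−0−3 = 1 → Ȟ^1 ≅ Z
degree 2: 0−0−0 = 0 → Ȟ^2 ≅ 0


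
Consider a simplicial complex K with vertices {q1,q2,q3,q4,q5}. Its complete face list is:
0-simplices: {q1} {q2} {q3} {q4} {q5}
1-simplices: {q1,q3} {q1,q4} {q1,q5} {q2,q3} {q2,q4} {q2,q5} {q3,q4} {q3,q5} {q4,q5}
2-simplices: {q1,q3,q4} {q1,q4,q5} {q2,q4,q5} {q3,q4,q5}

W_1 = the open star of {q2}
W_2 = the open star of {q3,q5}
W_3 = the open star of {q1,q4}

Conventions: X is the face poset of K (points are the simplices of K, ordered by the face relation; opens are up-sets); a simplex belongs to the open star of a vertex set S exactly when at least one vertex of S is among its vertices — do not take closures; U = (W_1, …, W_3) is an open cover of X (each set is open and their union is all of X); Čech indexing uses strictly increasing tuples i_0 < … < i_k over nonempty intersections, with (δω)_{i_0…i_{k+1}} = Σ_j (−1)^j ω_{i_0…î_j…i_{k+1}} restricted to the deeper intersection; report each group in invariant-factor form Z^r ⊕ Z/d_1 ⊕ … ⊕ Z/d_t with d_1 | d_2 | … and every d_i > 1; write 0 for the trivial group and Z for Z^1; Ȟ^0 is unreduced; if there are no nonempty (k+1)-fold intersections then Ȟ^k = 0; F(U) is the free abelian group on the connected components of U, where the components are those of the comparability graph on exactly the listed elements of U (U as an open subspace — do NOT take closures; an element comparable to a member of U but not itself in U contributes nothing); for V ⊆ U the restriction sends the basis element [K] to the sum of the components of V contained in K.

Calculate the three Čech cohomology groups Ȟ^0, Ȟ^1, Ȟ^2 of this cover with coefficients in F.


Ȟ^0 ≅ Z,  Ȟ^1 ≅ Z,  Ȟ^2 ≅ 0

intersection data:
  W1={{q2},{q2,q3},{q2,q4},{q2,q5},{q2,q4,q5}} W2={{q3},{q5},{q1,q3},{q1,q5},{q2,q3},{q2,q5},{q3,q4},{q3,q5},{q4,q5},{q1,q3,q4},{q1,q4,q5},{q2,q4,q5},{q3,q4,q5}} W3={{q1},{q4},{q1,q3},{q1,q4},{q1,q5},{q2,q4},{q3,q4},{q4,q5},{q1,q3,q4},{q1,q4,q5},{q2,q4,q5},{q3,q4,q5}}
  W12={{q2,q3},{q2,q5},{q2,q4,q5}} W13={{q2,q4},{q2,q4,q5}} W23={{q1,q3},{q1,q5},{q3,q4},{q4,q5},{q1,q3,q4},{q1,q4,q5},{q2,q4,q5},{q3,q4,q5}}
  W123={{q2,q4,q5}}
components per intersection:
  W1: {{q2},{q2,q3},{q2,q4},{q2,q5},{q2,q4,q5}}
  W2: {{q3},{q5},{q1,q3},{q1,q5},{q2,q3},{q2,q5},{q3,q4},{q3,q5},{q4,q5},{q1,q3,q4},{q1,q4,q5},{q2,q4,q5},{q3,q4,q5}}
  W3: {{q1},{q4},{q1,q3},{q1,q4},{q1,q5},{q2,q4},{q3,q4},{q4,q5},{q1,q3,q4},{q1,q4,q5},{q2,q4,q5},{q3,q4,q5}}
  W12: {{q2,q3}} {{q2,q5},{q2,q4,q5}}
  W13: {{q2,q4},{q2,q4,q5}}
  W23: {{q1,q3},{q1,q5},{q3,q4},{q4,q5},{q1,q3,q4},{q1,q4,q5},{q2,q4,q5},{q3,q4,q5}}
  W123: {{q2,q4,q5}}
C dims 3,4,1; δ0: rk 2, SNF 1^2; δ1: rk 1, SNF 1^1
Ȟ^0 = (3 − 2) − 0 = 1, so Ȟ^0 ≅ Z
Ȟ^1 = (4 − 1) − 2 = 1, so Ȟ^1 ≅ Z
Ȟ^2 = (1 − 0) − 1 = 0, so Ȟ^2 ≅ 0


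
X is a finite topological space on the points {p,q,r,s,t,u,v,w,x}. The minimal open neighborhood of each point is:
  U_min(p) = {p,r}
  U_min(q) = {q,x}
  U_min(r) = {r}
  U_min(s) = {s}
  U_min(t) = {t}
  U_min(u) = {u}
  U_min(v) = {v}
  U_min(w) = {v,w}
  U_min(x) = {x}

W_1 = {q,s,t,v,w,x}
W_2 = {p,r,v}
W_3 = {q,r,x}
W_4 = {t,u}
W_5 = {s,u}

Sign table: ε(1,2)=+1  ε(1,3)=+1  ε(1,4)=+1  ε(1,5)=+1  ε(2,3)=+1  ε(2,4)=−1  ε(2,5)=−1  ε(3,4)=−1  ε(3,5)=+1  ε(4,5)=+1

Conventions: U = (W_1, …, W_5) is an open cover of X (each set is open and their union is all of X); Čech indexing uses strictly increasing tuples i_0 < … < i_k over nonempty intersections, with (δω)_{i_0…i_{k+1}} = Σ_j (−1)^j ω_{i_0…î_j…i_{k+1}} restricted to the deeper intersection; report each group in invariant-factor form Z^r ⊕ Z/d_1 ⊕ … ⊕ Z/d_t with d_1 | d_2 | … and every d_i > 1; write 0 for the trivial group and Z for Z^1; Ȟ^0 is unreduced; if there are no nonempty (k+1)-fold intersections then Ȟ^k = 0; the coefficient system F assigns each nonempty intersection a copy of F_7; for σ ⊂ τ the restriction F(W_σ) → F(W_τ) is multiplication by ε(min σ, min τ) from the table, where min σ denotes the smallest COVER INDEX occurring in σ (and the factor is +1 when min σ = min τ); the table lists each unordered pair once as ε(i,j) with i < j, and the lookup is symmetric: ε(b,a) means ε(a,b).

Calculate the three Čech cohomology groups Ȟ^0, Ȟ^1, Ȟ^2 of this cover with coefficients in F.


nerve of the cover:
  W12={v} W13={q,x} W14={t} W15={s} W23={r} W45={u}
C dims 5,6; δ0: rk_F7 4
Ȟ^0 = (5 − 4) − 0 = 1, so Ȟ^0 ≅ Z/7
Ȟ^1 = (6 − 0) − 4 = 2, so Ȟ^1 ≅ Z/7 ⊕ Z/7
Ȟ^2 = (0 − 0) − 0 = 0, so Ȟ^2 ≅ 0

Ȟ^0 = Z/7; Ȟ^1 = Z/7 ⊕ Z/7; Ȟ^2 = 0


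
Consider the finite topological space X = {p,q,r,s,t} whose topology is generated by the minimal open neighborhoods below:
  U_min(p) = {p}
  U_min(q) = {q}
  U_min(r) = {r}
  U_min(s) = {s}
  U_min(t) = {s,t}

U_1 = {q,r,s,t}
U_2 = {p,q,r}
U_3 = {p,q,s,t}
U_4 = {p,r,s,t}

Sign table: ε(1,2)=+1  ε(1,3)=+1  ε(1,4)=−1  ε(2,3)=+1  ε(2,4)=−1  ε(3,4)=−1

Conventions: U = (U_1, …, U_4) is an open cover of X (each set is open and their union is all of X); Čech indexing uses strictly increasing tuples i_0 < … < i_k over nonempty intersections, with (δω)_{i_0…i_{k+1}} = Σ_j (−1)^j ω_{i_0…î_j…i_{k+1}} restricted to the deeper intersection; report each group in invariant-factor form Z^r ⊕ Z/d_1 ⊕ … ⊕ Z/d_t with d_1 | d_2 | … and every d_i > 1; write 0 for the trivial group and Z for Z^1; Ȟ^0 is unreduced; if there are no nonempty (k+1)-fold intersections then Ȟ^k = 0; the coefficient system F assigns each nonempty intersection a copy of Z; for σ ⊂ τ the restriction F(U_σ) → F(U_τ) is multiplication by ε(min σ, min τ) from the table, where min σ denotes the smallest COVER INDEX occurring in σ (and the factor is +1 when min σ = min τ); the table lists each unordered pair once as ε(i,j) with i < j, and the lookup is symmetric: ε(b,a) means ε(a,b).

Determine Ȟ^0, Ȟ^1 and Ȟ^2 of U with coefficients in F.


nerve simplices:
  U12={q,r} U13={q,s,t} U14={r,s,t} U23={p,q} U24={p,r} U34={p,s,t}
  U123={q} U124={r} U134={s,t} U234={p}
C dims 4,6,4; δ0: rk 3, SNF 1^3; δ1: rk 3, SNF 1^3
degree 0: 4−3−0 = 1 → Ȟ^0 ≅ Z
degree 1: 6−3−3 = 0 → Ȟ^1 ≅ 0
degree 2: 4−0−3 = 1 → Ȟ^2 ≅ Z

Ȟ^0(U;F) ≅ Z,  Ȟ^1(U;F) ≅ 0,  Ȟ^2(U;F) ≅ Z


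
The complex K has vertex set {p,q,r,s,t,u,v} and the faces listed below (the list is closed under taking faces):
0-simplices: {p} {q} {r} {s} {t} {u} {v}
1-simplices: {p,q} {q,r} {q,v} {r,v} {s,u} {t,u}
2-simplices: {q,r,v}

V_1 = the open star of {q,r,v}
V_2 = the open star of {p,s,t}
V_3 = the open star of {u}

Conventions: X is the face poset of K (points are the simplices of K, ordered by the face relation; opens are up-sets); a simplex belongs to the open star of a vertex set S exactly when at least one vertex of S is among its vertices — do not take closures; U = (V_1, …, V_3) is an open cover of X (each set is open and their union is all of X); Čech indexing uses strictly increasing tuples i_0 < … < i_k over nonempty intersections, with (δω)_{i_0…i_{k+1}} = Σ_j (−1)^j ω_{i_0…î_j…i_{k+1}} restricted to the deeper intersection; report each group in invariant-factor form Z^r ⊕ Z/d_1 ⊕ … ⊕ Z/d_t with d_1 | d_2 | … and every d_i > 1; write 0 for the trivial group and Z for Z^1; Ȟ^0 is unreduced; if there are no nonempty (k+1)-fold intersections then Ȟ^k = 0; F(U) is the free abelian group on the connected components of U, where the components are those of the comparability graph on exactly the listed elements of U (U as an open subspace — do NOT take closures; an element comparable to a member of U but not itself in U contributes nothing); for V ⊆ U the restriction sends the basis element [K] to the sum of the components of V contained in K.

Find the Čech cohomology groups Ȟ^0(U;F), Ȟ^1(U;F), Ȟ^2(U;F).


Ȟ^0 ≅ Z^2, Ȟ^1 ≅ 0 and Ȟ^2 ≅ 0

nerve simplices:
  V1={{q},{r},{v},{p,q},{q,r},{q,v},{r,v},{q,r,v}} V2={{p},{s},{t},{p,q},{s,u},{t,u}} V3={{u},{s,u},{t,u}}
  V12={{p,q}} V23={{s,u},{t,u}}
components per intersection:
  V1: {{q},{r},{v},{p,q},{q,r},{q,v},{r,v},{q,r,v}}
  V2: {{p},{p,q}} {{s},{s,u}} {{t},{t,u}}
  V3: {{u},{s,u},{t,u}}
  V12: {{p,q}}
  V23: {{s,u}} {{t,u}}
C dims 5,3; δ0: rk 3, SNF 1^3
degree 0: 5−3−0 = 2 → Ȟ^0 ≅ Z^2
degree 1: 3−0−3 = 0 → Ȟ^1 ≅ 0
degree 2: 0−0−0 = 0 → Ȟ^2 ≅ 0


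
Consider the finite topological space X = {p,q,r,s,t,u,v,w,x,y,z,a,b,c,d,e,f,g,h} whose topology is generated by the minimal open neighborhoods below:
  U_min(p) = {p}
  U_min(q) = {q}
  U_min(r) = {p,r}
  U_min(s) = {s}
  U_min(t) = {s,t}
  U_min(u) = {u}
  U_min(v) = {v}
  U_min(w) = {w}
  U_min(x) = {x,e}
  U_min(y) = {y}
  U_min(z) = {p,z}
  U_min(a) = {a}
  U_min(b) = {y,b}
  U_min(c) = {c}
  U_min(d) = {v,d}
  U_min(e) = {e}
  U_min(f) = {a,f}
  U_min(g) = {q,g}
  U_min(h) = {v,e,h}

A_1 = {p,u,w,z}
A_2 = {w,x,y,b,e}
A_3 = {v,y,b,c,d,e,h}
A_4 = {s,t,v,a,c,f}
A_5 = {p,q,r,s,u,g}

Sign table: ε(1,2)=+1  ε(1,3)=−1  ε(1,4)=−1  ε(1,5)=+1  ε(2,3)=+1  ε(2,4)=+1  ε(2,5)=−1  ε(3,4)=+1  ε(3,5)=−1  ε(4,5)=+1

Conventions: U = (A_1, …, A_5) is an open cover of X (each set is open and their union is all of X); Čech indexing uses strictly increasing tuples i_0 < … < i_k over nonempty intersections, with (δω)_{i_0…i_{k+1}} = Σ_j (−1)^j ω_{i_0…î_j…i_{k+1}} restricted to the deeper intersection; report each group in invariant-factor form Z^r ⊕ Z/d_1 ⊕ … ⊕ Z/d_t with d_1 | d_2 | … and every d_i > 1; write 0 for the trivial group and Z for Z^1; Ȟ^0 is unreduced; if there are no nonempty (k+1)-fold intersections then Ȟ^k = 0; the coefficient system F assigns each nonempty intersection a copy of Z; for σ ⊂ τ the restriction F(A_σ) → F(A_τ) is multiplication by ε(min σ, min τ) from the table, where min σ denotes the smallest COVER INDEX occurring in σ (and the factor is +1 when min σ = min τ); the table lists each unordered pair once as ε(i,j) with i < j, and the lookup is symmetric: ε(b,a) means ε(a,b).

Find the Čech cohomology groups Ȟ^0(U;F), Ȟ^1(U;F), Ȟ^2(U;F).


Ȟ^0 ≅ Z, Ȟ^1 ≅ Z, Ȟ^2 ≅ 0

intersection data:
  A12={w} A15={p,u} A23={y,b,e} A34={v,c} A45={s}
C dims 5,5; δ0: rk 4, SNF 1^4
Ȟ^0 = (5 − 4) − 0 = 1, so Ȟ^0 ≅ Z
Ȟ^1 = (5 − 0) − 4 = 1, so Ȟ^1 ≅ Z
Ȟ^2 = (0 − 0) − 0 = 0, so Ȟ^2 ≅ 0


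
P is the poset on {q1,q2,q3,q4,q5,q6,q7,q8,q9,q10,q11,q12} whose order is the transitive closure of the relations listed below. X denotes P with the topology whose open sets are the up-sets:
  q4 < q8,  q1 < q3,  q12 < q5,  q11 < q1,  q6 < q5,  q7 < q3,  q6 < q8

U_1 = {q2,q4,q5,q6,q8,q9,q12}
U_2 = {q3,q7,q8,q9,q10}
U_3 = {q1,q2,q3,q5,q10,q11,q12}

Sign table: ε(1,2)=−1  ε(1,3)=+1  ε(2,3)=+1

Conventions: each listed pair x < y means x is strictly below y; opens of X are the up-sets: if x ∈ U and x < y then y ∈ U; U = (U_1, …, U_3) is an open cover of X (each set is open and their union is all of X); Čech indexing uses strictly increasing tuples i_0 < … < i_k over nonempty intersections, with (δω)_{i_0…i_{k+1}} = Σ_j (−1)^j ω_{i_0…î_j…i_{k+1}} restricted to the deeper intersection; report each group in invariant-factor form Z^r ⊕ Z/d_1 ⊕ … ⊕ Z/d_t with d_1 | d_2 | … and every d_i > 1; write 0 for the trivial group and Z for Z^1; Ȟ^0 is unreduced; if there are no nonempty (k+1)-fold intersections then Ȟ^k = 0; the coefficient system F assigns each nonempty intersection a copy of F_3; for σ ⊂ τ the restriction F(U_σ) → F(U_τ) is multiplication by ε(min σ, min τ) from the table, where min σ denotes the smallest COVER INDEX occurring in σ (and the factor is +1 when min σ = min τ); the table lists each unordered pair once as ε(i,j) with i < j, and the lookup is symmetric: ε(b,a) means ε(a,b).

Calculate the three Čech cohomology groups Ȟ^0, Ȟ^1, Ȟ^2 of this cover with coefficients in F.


Ȟ^0 = 0, Ȟ^1 = 0, Ȟ^2 = 0

nerve simplices:
  U12={q8,q9} U13={q2,q5,q12} U23={q3,q10}
C dims 3,3; δ0: rk_F3 3
degree 0: 3−3−0 = 0 → Ȟ^0 ≅ 0
degree 1: 3−0−3 = 0 → Ȟ^1 ≅ 0
degree 2: 0−0−0 = 0 → Ȟ^2 ≅ 0


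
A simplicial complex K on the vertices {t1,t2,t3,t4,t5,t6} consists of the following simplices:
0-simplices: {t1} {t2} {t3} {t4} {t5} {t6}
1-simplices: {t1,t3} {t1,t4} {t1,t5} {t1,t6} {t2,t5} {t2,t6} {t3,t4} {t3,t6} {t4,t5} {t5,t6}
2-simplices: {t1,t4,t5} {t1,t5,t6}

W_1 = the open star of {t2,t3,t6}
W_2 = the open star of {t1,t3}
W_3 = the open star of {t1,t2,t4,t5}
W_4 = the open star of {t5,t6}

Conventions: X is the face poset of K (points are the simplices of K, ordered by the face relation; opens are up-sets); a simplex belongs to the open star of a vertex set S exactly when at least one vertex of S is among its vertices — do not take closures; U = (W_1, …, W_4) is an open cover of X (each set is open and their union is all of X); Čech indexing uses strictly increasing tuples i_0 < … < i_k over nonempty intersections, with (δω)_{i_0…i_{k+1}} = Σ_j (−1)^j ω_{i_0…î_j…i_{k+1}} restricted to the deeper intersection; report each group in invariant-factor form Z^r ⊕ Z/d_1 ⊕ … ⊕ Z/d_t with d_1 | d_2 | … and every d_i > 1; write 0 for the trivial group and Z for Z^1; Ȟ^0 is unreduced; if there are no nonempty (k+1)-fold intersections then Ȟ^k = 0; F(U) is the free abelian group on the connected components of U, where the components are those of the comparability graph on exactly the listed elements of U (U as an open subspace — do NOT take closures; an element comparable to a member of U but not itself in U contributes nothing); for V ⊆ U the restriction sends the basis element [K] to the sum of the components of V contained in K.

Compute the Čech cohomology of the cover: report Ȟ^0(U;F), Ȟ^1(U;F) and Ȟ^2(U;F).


Ȟ^0 = Z; Ȟ^1 = Z^3; Ȟ^2 = 0

nonempty overlaps:
  W1={{t2},{t3},{t6},{t1,t3},{t1,t6},{t2,t5},{t2,t6},{t3,t4},{t3,t6},{t5,t6},{t1,t5,t6}} W2={{t1},{t3},{t1,t3},{t1,t4},{t1,t5},{t1,t6},{t3,t4},{t3,t6},{t1,t4,t5},{t1,t5,t6}} W3={{t1},{t2},{t4},{t5},{t1,t3},{t1,t4},{t1,t5},{t1,t6},{t2,t5},{t2,t6},{t3,t4},{t4,t5},{t5,t6},{t1,t4,t5},{t1,t5,t6}} W4={{t5},{t6},{t1,t5},{t1,t6},{t2,t5},{t2,t6},{t3,t6},{t4,t5},{t5,t6},{t1,t4,t5},{t1,t5,t6}}
  W12={{t3},{t1,t3},{t1,t6},{t3,t4},{t3,t6},{t1,t5,t6}} W13={{t2},{t1,t3},{t1,t6},{t2,t5},{t2,t6},{t3,t4},{t5,t6},{t1,t5,t6}} W14={{t6},{t1,t6},{t2,t5},{t2,t6},{t3,t6},{t5,t6},{t1,t5,t6}} W23={{t1},{t1,t3},{t1,t4},{t1,t5},{t1,t6},{t3,t4},{t1,t4,t5},{t1,t5,t6}} W24={{t1,t5},{t1,t6},{t3,t6},{t1,t4,t5},{t1,t5,t6}} W34={{t5},{t1,t5},{t1,t6},{t2,t5},{t2,t6},{t4,t5},{t5,t6},{t1,t4,t5},{t1,t5,t6}}
  W123={{t1,t3},{t1,t6},{t3,t4},{t1,t5,t6}} W124={{t1,t6},{t3,t6},{t1,t5,t6}} W134={{t1,t6},{t2,t5},{t2,t6},{t5,t6},{t1,t5,t6}} W234={{t1,t5},{t1,t6},{t1,t4,t5},{t1,t5,t6}}
  W1234={{t1,t6},{t1,t5,t6}}
components per intersection:
  W1: {{t2},{t3},{t6},{t1,t3},{t1,t6},{t2,t5},{t2,t6},{t3,t4},{t3,t6},{t5,t6},{t1,t5,t6}}
  W2: {{t1},{t3},{t1,t3},{t1,t4},{t1,t5},{t1,t6},{t3,t4},{t3,t6},{t1,t4,t5},{t1,t5,t6}}
  W3: {{t1},{t2},{t4},{t5},{t1,t3},{t1,t4},{t1,t5},{t1,t6},{t2,t5},{t2,t6},{t3,t4},{t4,t5},{t5,t6},{t1,t4,t5},{t1,t5,t6}}
  W4: {{t5},{t6},{t1,t5},{t1,t6},{t2,t5},{t2,t6},{t3,t6},{t4,t5},{t5,t6},{t1,t4,t5},{t1,t5,t6}}
  W12: {{t3},{t1,t3},{t3,t4},{t3,t6}} {{t1,t6},{t1,t5,t6}}
  W13: {{t2},{t2,t5},{t2,t6}} {{t1,t3}} {{t1,t6},{t5,t6},{t1,t5,t6}} {{t3,t4}}
  W14: {{t6},{t1,t6},{t2,t6},{t3,t6},{t5,t6},{t1,t5,t6}} {{t2,t5}}
  W23: {{t1},{t1,t3},{t1,t4},{t1,t5},{t1,t6},{t1,t4,t5},{t1,t5,t6}} {{t3,t4}}
  W24: {{t1,t5},{t1,t6},{t1,t4,t5},{t1,t5,t6}} {{t3,t6}}
  W34: {{t5},{t1,t5},{t1,t6},{t2,t5},{t4,t5},{t5,t6},{t1,t4,t5},{t1,t5,t6}} {{t2,t6}}
  W123: {{t1,t3}} {{t1,t6},{t1,t5,t6}} {{t3,t4}}
  W124: {{t1,t6},{t1,t5,t6}} {{t3,t6}}
  W134: {{t1,t6},{t5,t6},{t1,t5,t6}} {{t2,t5}} {{t2,t6}}
  W234: {{t1,t5},{t1,t6},{t1,t4,t5},{t1,t5,t6}}
  W1234: {{t1,t6},{t1,t5,t6}}
C dims 4,14,9,1; δ0: rk 3, SNF 1^3; δ1: rk 8, SNF 1^8; δ2: rk 1, SNF 1^1
degree 0: 4−3−0 = 1 → Ȟ^0 ≅ Z
degree 1: 14−8−3 = 3 → Ȟ^1 ≅ Z^3
degree 2: 9−1−8 = 0 → Ȟ^2 ≅ 0


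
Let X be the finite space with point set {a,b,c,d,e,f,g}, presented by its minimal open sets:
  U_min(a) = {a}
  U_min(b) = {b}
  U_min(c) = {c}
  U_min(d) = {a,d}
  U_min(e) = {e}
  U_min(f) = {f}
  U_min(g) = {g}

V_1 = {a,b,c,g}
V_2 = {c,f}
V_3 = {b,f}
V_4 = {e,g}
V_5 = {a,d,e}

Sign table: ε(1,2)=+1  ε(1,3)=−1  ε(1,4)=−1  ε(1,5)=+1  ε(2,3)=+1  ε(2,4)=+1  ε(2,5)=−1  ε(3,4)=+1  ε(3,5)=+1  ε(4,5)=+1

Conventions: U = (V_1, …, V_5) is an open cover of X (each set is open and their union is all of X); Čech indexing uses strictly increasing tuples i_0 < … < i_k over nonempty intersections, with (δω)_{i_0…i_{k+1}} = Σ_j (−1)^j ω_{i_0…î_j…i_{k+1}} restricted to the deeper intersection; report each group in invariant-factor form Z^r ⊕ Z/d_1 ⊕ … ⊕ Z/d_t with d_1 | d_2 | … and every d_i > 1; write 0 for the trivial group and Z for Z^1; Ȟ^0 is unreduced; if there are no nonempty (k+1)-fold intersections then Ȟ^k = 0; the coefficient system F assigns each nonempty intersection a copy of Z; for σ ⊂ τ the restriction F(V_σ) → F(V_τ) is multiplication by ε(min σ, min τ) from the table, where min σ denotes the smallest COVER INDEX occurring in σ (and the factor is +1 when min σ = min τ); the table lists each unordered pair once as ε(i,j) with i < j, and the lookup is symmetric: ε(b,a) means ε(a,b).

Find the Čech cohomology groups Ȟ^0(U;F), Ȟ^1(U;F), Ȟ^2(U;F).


Ȟ^0 = 0, Ȟ^1 = Z ⊕ Z/2, Ȟ^2 = 0

nerve simplices:
  V12={c} V13={b} V14={g} V15={a} V23={f} V45={e}
C dims 5,6; δ0: rk 5, SNF 1^4·2
degree 0: 5−5−0 = 0 → Ȟ^0 ≅ 0
degree 1: 6−0−5 = 1 plus torsion [2] → Ȟ^1 ≅ Z ⊕ Z/2
degree 2: 0−0−0 = 0 → Ȟ^2 ≅ 0


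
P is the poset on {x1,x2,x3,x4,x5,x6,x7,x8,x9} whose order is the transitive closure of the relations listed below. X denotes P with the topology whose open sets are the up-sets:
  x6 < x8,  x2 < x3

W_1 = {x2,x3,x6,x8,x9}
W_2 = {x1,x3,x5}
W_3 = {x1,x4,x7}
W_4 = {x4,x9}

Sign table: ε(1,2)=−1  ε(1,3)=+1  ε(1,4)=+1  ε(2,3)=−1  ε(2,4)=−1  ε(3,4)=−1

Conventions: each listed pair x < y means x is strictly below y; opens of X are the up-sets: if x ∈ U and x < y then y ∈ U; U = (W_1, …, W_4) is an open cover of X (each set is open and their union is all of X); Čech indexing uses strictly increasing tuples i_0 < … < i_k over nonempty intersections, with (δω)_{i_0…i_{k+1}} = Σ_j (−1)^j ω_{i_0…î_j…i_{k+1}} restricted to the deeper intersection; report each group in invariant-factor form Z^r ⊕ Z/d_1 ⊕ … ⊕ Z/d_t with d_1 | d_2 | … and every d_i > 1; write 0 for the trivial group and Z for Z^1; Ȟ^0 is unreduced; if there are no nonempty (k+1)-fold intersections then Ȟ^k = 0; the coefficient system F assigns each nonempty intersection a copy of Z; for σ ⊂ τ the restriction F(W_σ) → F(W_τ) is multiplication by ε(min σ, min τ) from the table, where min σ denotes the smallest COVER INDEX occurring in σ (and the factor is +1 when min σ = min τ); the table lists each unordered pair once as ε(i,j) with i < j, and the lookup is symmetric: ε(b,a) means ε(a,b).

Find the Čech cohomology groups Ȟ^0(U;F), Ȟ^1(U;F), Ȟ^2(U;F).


nerve of the cover:
  W12={x3} W14={x9} W23={x1} W34={x4}
C dims 4,4; δ0: rk 4, SNF 1^3·2
Ȟ^0 = (4 − 4) − 0 = 0, so Ȟ^0 ≅ 0
Ȟ^1 = (4 − 0) − 4 = 0 plus torsion [2], so Ȟ^1 ≅ Z/2
Ȟ^2 = (0 − 0) − 0 = 0, so Ȟ^2 ≅ 0

Ȟ^0(U;F) ≅ 0, Ȟ^1(U;F) ≅ Z/2, Ȟ^2(U;F) ≅ 0


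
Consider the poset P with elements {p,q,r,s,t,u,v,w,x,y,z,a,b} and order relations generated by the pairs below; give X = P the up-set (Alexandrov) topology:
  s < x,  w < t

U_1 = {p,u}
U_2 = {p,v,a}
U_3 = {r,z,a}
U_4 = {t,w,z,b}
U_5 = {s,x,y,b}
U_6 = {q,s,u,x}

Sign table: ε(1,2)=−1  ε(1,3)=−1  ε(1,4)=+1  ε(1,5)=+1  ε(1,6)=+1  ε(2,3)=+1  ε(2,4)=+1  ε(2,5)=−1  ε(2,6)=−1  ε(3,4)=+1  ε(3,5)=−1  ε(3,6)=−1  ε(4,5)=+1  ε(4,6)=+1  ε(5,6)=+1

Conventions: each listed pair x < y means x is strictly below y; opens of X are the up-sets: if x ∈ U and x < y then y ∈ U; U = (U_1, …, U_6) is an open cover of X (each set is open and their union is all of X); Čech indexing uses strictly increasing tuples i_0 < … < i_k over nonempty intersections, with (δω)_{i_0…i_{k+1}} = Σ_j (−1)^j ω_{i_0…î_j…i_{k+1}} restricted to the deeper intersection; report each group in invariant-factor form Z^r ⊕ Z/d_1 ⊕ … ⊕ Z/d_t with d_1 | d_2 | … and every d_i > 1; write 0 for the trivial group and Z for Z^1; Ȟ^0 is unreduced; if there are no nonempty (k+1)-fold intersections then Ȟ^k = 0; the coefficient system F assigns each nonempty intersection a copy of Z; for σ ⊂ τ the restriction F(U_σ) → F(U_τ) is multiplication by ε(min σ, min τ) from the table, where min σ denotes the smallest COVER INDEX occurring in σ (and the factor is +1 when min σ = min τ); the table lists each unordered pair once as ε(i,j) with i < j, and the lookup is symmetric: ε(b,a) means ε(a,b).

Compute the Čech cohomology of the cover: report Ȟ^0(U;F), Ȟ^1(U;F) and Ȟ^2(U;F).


nonempty overlaps:
  U12={p} U16={u} U23={a} U34={z} U45={b} U56={s,x}
C dims 6,6; δ0: rk 6, SNF 1^5·2
degree 0: 6−6−0 = 0 → Ȟ^0 ≅ 0
degree 1: 6−0−6 = 0 plus torsion [2] → Ȟ^1 ≅ Z/2
degree 2: 0−0−0 = 0 → Ȟ^2 ≅ 0

Ȟ^0 ≅ 0,  Ȟ^1 ≅ Z/2,  Ȟ^2 ≅ 0


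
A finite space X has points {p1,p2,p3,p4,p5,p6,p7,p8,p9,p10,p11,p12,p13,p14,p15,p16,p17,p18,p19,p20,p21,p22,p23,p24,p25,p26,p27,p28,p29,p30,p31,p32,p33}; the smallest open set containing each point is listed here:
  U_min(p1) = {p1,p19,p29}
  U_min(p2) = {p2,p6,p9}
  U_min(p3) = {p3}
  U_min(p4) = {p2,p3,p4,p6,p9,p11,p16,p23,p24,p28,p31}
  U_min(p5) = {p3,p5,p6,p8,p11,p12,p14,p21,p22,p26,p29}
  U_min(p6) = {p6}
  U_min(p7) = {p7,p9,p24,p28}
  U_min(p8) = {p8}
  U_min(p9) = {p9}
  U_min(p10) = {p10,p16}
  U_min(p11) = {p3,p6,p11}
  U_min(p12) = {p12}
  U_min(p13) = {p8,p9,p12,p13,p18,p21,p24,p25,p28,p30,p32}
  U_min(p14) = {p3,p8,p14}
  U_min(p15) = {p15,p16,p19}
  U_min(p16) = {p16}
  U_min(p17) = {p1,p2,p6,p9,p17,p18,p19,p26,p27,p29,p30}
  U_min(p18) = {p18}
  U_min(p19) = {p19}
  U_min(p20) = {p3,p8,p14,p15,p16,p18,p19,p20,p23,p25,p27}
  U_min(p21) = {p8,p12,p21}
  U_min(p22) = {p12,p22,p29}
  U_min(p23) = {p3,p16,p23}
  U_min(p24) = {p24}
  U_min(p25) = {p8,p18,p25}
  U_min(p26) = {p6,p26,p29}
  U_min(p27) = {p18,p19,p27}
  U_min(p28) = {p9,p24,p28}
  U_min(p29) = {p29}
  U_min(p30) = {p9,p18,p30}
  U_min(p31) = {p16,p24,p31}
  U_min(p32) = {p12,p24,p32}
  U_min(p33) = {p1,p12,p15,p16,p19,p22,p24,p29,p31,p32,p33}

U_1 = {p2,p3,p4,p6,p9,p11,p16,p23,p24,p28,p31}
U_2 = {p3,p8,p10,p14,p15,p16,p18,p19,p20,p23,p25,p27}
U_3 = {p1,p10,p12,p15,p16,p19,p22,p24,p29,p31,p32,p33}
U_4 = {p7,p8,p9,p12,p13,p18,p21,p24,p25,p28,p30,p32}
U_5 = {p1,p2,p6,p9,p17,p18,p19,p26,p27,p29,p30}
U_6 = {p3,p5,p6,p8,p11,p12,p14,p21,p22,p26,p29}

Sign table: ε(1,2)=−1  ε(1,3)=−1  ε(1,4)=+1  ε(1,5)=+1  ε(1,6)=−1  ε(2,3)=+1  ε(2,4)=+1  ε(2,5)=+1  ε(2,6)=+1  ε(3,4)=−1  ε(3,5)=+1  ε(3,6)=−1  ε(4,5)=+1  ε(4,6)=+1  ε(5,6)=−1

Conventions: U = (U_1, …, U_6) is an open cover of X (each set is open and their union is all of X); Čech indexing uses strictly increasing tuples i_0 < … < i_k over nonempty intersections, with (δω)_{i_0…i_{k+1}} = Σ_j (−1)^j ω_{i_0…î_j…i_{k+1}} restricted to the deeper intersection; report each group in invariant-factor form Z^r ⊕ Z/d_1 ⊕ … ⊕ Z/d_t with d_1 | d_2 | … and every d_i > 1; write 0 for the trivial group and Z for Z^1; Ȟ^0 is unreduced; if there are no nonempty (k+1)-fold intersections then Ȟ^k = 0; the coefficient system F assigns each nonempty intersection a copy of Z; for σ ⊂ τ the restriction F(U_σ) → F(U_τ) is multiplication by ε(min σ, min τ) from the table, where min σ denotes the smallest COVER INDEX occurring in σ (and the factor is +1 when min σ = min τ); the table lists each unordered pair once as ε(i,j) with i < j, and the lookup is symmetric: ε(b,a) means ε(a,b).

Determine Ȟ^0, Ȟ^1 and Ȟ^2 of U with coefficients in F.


nerve simplices:
  U12={p3,p16,p23} U13={p16,p24,p31} U14={p9,p24,p28} U15={p2,p6,p9} U16={p3,p6,p11} U23={p10,p15,p16,p19} U24={p8,p18,p25} U25={p18,p19,p27} U26={p3,p8,p14} U34={p12,p24,p32} U35={p1,p19,p29} U36={p12,p22,p29} U45={p9,p18,p30} U46={p8,p12,p21} U56={p6,p26,p29}
  U123={p16} U126={p3} U134={p24} U145={p9} U156={p6} U235={p19} U245={p18} U246={p8} U346={p12} U356={p29}
C dims 6,15,10; δ0: rk 6, SNF 1^5·2; δ1: rk 9, SNF 1^9
degree 0: 6−6−0 = 0 → Ȟ^0 ≅ 0
degree 1: 15−9−6 = 0 plus torsion [2] → Ȟ^1 ≅ Z/2
degree 2: 10−0−9 = 1 → Ȟ^2 ≅ Z

Ȟ^0 ≅ 0, Ȟ^1 ≅ Z/2, Ȟ^2 ≅ Z
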